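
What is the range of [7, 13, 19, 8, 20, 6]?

14

Step 1: Identify the maximum value: max = 20
Step 2: Identify the minimum value: min = 6
Step 3: Range = max - min = 20 - 6 = 14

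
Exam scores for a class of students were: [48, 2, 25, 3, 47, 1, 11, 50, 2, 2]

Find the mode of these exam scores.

2

Step 1: Count the frequency of each value:
  1: appears 1 time(s)
  2: appears 3 time(s)
  3: appears 1 time(s)
  11: appears 1 time(s)
  25: appears 1 time(s)
  47: appears 1 time(s)
  48: appears 1 time(s)
  50: appears 1 time(s)
Step 2: The value 2 appears most frequently (3 times).
Step 3: Mode = 2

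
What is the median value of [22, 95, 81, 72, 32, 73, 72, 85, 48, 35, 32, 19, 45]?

48

Step 1: Sort the data in ascending order: [19, 22, 32, 32, 35, 45, 48, 72, 72, 73, 81, 85, 95]
Step 2: The number of values is n = 13.
Step 3: Since n is odd, the median is the middle value at position 7: 48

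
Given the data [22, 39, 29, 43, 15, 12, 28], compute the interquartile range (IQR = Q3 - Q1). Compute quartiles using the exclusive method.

24

Step 1: Sort the data: [12, 15, 22, 28, 29, 39, 43]
Step 2: n = 7
Step 3: Using the exclusive quartile method:
  Q1 = 15
  Q2 (median) = 28
  Q3 = 39
  IQR = Q3 - Q1 = 39 - 15 = 24
Step 4: IQR = 24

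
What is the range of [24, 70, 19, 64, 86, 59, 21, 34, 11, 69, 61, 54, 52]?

75

Step 1: Identify the maximum value: max = 86
Step 2: Identify the minimum value: min = 11
Step 3: Range = max - min = 86 - 11 = 75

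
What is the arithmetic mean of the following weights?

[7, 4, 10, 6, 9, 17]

8.8333

Step 1: Sum all values: 7 + 4 + 10 + 6 + 9 + 17 = 53
Step 2: Count the number of values: n = 6
Step 3: Mean = sum / n = 53 / 6 = 8.8333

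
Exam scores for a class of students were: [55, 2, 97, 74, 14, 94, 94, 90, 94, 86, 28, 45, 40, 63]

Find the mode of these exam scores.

94

Step 1: Count the frequency of each value:
  2: appears 1 time(s)
  14: appears 1 time(s)
  28: appears 1 time(s)
  40: appears 1 time(s)
  45: appears 1 time(s)
  55: appears 1 time(s)
  63: appears 1 time(s)
  74: appears 1 time(s)
  86: appears 1 time(s)
  90: appears 1 time(s)
  94: appears 3 time(s)
  97: appears 1 time(s)
Step 2: The value 94 appears most frequently (3 times).
Step 3: Mode = 94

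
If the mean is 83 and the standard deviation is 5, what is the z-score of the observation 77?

-1.2

Step 1: Recall the z-score formula: z = (x - mu) / sigma
Step 2: Substitute values: z = (77 - 83) / 5
Step 3: z = -6 / 5 = -1.2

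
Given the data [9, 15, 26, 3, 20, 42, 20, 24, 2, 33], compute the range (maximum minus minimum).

40

Step 1: Identify the maximum value: max = 42
Step 2: Identify the minimum value: min = 2
Step 3: Range = max - min = 42 - 2 = 40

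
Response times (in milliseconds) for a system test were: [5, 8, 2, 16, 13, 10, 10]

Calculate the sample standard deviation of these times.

4.7056

Step 1: Compute the mean: 9.1429
Step 2: Sum of squared deviations from the mean: 132.8571
Step 3: Sample variance = 132.8571 / 6 = 22.1429
Step 4: Standard deviation = sqrt(22.1429) = 4.7056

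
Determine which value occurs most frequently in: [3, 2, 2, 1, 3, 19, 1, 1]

1

Step 1: Count the frequency of each value:
  1: appears 3 time(s)
  2: appears 2 time(s)
  3: appears 2 time(s)
  19: appears 1 time(s)
Step 2: The value 1 appears most frequently (3 times).
Step 3: Mode = 1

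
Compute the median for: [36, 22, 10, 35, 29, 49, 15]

29

Step 1: Sort the data in ascending order: [10, 15, 22, 29, 35, 36, 49]
Step 2: The number of values is n = 7.
Step 3: Since n is odd, the median is the middle value at position 4: 29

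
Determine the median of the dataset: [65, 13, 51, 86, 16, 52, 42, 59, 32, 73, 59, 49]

51.5

Step 1: Sort the data in ascending order: [13, 16, 32, 42, 49, 51, 52, 59, 59, 65, 73, 86]
Step 2: The number of values is n = 12.
Step 3: Since n is even, the median is the average of positions 6 and 7:
  Median = (51 + 52) / 2 = 51.5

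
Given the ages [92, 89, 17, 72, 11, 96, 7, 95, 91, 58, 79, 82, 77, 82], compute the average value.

67.7143

Step 1: Sum all values: 92 + 89 + 17 + 72 + 11 + 96 + 7 + 95 + 91 + 58 + 79 + 82 + 77 + 82 = 948
Step 2: Count the number of values: n = 14
Step 3: Mean = sum / n = 948 / 14 = 67.7143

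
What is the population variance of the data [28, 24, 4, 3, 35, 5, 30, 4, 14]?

149.5556

Step 1: Compute the mean: (28 + 24 + 4 + 3 + 35 + 5 + 30 + 4 + 14) / 9 = 16.3333
Step 2: Compute squared deviations from the mean:
  (28 - 16.3333)^2 = 136.1111
  (24 - 16.3333)^2 = 58.7778
  (4 - 16.3333)^2 = 152.1111
  (3 - 16.3333)^2 = 177.7778
  (35 - 16.3333)^2 = 348.4444
  (5 - 16.3333)^2 = 128.4444
  (30 - 16.3333)^2 = 186.7778
  (4 - 16.3333)^2 = 152.1111
  (14 - 16.3333)^2 = 5.4444
Step 3: Sum of squared deviations = 1346
Step 4: Population variance = 1346 / 9 = 149.5556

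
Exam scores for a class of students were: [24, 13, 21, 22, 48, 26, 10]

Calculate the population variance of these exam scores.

129.6735

Step 1: Compute the mean: (24 + 13 + 21 + 22 + 48 + 26 + 10) / 7 = 23.4286
Step 2: Compute squared deviations from the mean:
  (24 - 23.4286)^2 = 0.3265
  (13 - 23.4286)^2 = 108.7551
  (21 - 23.4286)^2 = 5.898
  (22 - 23.4286)^2 = 2.0408
  (48 - 23.4286)^2 = 603.7551
  (26 - 23.4286)^2 = 6.6122
  (10 - 23.4286)^2 = 180.3265
Step 3: Sum of squared deviations = 907.7143
Step 4: Population variance = 907.7143 / 7 = 129.6735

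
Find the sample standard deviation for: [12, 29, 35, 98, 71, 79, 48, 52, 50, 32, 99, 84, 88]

28.5603

Step 1: Compute the mean: 59.7692
Step 2: Sum of squared deviations from the mean: 9788.3077
Step 3: Sample variance = 9788.3077 / 12 = 815.6923
Step 4: Standard deviation = sqrt(815.6923) = 28.5603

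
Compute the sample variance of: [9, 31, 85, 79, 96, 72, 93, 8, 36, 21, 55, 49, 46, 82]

934.5714

Step 1: Compute the mean: (9 + 31 + 85 + 79 + 96 + 72 + 93 + 8 + 36 + 21 + 55 + 49 + 46 + 82) / 14 = 54.4286
Step 2: Compute squared deviations from the mean:
  (9 - 54.4286)^2 = 2063.7551
  (31 - 54.4286)^2 = 548.898
  (85 - 54.4286)^2 = 934.6122
  (79 - 54.4286)^2 = 603.7551
  (96 - 54.4286)^2 = 1728.1837
  (72 - 54.4286)^2 = 308.7551
  (93 - 54.4286)^2 = 1487.7551
  (8 - 54.4286)^2 = 2155.6122
  (36 - 54.4286)^2 = 339.6122
  (21 - 54.4286)^2 = 1117.4694
  (55 - 54.4286)^2 = 0.3265
  (49 - 54.4286)^2 = 29.4694
  (46 - 54.4286)^2 = 71.0408
  (82 - 54.4286)^2 = 760.1837
Step 3: Sum of squared deviations = 12149.4286
Step 4: Sample variance = 12149.4286 / 13 = 934.5714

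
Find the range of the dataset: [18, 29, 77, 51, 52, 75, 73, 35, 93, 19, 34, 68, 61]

75

Step 1: Identify the maximum value: max = 93
Step 2: Identify the minimum value: min = 18
Step 3: Range = max - min = 93 - 18 = 75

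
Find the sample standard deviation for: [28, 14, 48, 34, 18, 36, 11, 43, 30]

12.7617

Step 1: Compute the mean: 29.1111
Step 2: Sum of squared deviations from the mean: 1302.8889
Step 3: Sample variance = 1302.8889 / 8 = 162.8611
Step 4: Standard deviation = sqrt(162.8611) = 12.7617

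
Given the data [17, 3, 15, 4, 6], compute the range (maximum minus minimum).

14

Step 1: Identify the maximum value: max = 17
Step 2: Identify the minimum value: min = 3
Step 3: Range = max - min = 17 - 3 = 14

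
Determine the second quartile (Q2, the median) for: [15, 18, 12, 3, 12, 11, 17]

12

Step 1: Sort the data: [3, 11, 12, 12, 15, 17, 18]
Step 2: n = 7
Step 3: Q2 is the median. Since n is odd, it is the middle value at position 4: 12
Step 4: Q2 = 12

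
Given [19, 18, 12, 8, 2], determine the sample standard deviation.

7.0852

Step 1: Compute the mean: 11.8
Step 2: Sum of squared deviations from the mean: 200.8
Step 3: Sample variance = 200.8 / 4 = 50.2
Step 4: Standard deviation = sqrt(50.2) = 7.0852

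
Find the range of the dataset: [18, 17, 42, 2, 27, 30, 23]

40

Step 1: Identify the maximum value: max = 42
Step 2: Identify the minimum value: min = 2
Step 3: Range = max - min = 42 - 2 = 40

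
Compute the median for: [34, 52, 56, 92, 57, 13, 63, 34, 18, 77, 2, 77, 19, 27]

43

Step 1: Sort the data in ascending order: [2, 13, 18, 19, 27, 34, 34, 52, 56, 57, 63, 77, 77, 92]
Step 2: The number of values is n = 14.
Step 3: Since n is even, the median is the average of positions 7 and 8:
  Median = (34 + 52) / 2 = 43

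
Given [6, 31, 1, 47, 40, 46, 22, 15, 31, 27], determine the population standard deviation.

14.988

Step 1: Compute the mean: 26.6
Step 2: Sum of squared deviations from the mean: 2246.4
Step 3: Population variance = 2246.4 / 10 = 224.64
Step 4: Standard deviation = sqrt(224.64) = 14.988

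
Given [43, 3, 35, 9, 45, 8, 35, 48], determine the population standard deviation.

17.3115

Step 1: Compute the mean: 28.25
Step 2: Sum of squared deviations from the mean: 2397.5
Step 3: Population variance = 2397.5 / 8 = 299.6875
Step 4: Standard deviation = sqrt(299.6875) = 17.3115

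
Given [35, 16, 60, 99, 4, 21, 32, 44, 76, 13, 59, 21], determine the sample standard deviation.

28.5498

Step 1: Compute the mean: 40
Step 2: Sum of squared deviations from the mean: 8966
Step 3: Sample variance = 8966 / 11 = 815.0909
Step 4: Standard deviation = sqrt(815.0909) = 28.5498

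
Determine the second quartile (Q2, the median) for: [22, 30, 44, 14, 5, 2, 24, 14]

18

Step 1: Sort the data: [2, 5, 14, 14, 22, 24, 30, 44]
Step 2: n = 8
Step 3: Q2 is the median. Since n is even, it is the average of the values at positions 4 and 5:
  Q2 = (14 + 22) / 2 = 18
Step 4: Q2 = 18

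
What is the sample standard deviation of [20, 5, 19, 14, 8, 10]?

6.0553

Step 1: Compute the mean: 12.6667
Step 2: Sum of squared deviations from the mean: 183.3333
Step 3: Sample variance = 183.3333 / 5 = 36.6667
Step 4: Standard deviation = sqrt(36.6667) = 6.0553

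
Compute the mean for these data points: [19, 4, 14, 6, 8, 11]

10.3333

Step 1: Sum all values: 19 + 4 + 14 + 6 + 8 + 11 = 62
Step 2: Count the number of values: n = 6
Step 3: Mean = sum / n = 62 / 6 = 10.3333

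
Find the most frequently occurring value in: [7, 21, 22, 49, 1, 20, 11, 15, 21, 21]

21

Step 1: Count the frequency of each value:
  1: appears 1 time(s)
  7: appears 1 time(s)
  11: appears 1 time(s)
  15: appears 1 time(s)
  20: appears 1 time(s)
  21: appears 3 time(s)
  22: appears 1 time(s)
  49: appears 1 time(s)
Step 2: The value 21 appears most frequently (3 times).
Step 3: Mode = 21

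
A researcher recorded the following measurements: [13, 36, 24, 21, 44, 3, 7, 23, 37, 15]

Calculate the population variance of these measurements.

162.61

Step 1: Compute the mean: (13 + 36 + 24 + 21 + 44 + 3 + 7 + 23 + 37 + 15) / 10 = 22.3
Step 2: Compute squared deviations from the mean:
  (13 - 22.3)^2 = 86.49
  (36 - 22.3)^2 = 187.69
  (24 - 22.3)^2 = 2.89
  (21 - 22.3)^2 = 1.69
  (44 - 22.3)^2 = 470.89
  (3 - 22.3)^2 = 372.49
  (7 - 22.3)^2 = 234.09
  (23 - 22.3)^2 = 0.49
  (37 - 22.3)^2 = 216.09
  (15 - 22.3)^2 = 53.29
Step 3: Sum of squared deviations = 1626.1
Step 4: Population variance = 1626.1 / 10 = 162.61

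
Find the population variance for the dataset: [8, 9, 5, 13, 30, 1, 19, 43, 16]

155.7778

Step 1: Compute the mean: (8 + 9 + 5 + 13 + 30 + 1 + 19 + 43 + 16) / 9 = 16
Step 2: Compute squared deviations from the mean:
  (8 - 16)^2 = 64
  (9 - 16)^2 = 49
  (5 - 16)^2 = 121
  (13 - 16)^2 = 9
  (30 - 16)^2 = 196
  (1 - 16)^2 = 225
  (19 - 16)^2 = 9
  (43 - 16)^2 = 729
  (16 - 16)^2 = 0
Step 3: Sum of squared deviations = 1402
Step 4: Population variance = 1402 / 9 = 155.7778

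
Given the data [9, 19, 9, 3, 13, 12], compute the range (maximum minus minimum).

16

Step 1: Identify the maximum value: max = 19
Step 2: Identify the minimum value: min = 3
Step 3: Range = max - min = 19 - 3 = 16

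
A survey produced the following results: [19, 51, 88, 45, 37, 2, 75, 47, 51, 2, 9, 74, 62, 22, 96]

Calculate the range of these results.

94

Step 1: Identify the maximum value: max = 96
Step 2: Identify the minimum value: min = 2
Step 3: Range = max - min = 96 - 2 = 94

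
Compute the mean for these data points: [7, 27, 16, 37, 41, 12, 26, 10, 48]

24.8889

Step 1: Sum all values: 7 + 27 + 16 + 37 + 41 + 12 + 26 + 10 + 48 = 224
Step 2: Count the number of values: n = 9
Step 3: Mean = sum / n = 224 / 9 = 24.8889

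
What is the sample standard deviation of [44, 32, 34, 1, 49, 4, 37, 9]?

18.7902

Step 1: Compute the mean: 26.25
Step 2: Sum of squared deviations from the mean: 2471.5
Step 3: Sample variance = 2471.5 / 7 = 353.0714
Step 4: Standard deviation = sqrt(353.0714) = 18.7902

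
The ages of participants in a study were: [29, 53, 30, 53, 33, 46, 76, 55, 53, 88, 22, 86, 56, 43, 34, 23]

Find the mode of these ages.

53

Step 1: Count the frequency of each value:
  22: appears 1 time(s)
  23: appears 1 time(s)
  29: appears 1 time(s)
  30: appears 1 time(s)
  33: appears 1 time(s)
  34: appears 1 time(s)
  43: appears 1 time(s)
  46: appears 1 time(s)
  53: appears 3 time(s)
  55: appears 1 time(s)
  56: appears 1 time(s)
  76: appears 1 time(s)
  86: appears 1 time(s)
  88: appears 1 time(s)
Step 2: The value 53 appears most frequently (3 times).
Step 3: Mode = 53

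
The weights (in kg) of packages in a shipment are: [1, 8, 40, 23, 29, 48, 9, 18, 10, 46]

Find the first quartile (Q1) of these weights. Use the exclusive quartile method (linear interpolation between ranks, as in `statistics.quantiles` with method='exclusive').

8.75

Step 1: Sort the data: [1, 8, 9, 10, 18, 23, 29, 40, 46, 48]
Step 2: n = 10
Step 3: Using the exclusive quartile method:
  Q1 = 8.75
  Q2 (median) = 20.5
  Q3 = 41.5
  IQR = Q3 - Q1 = 41.5 - 8.75 = 32.75
Step 4: Q1 = 8.75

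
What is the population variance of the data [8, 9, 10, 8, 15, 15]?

9.1389

Step 1: Compute the mean: (8 + 9 + 10 + 8 + 15 + 15) / 6 = 10.8333
Step 2: Compute squared deviations from the mean:
  (8 - 10.8333)^2 = 8.0278
  (9 - 10.8333)^2 = 3.3611
  (10 - 10.8333)^2 = 0.6944
  (8 - 10.8333)^2 = 8.0278
  (15 - 10.8333)^2 = 17.3611
  (15 - 10.8333)^2 = 17.3611
Step 3: Sum of squared deviations = 54.8333
Step 4: Population variance = 54.8333 / 6 = 9.1389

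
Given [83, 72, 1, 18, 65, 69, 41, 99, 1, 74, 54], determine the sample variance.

1099.2727

Step 1: Compute the mean: (83 + 72 + 1 + 18 + 65 + 69 + 41 + 99 + 1 + 74 + 54) / 11 = 52.4545
Step 2: Compute squared deviations from the mean:
  (83 - 52.4545)^2 = 933.0248
  (72 - 52.4545)^2 = 382.0248
  (1 - 52.4545)^2 = 2647.5702
  (18 - 52.4545)^2 = 1187.1157
  (65 - 52.4545)^2 = 157.3884
  (69 - 52.4545)^2 = 273.7521
  (41 - 52.4545)^2 = 131.2066
  (99 - 52.4545)^2 = 2166.4793
  (1 - 52.4545)^2 = 2647.5702
  (74 - 52.4545)^2 = 464.2066
  (54 - 52.4545)^2 = 2.3884
Step 3: Sum of squared deviations = 10992.7273
Step 4: Sample variance = 10992.7273 / 10 = 1099.2727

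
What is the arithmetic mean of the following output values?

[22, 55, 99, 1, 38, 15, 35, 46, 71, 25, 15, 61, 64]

42.0769

Step 1: Sum all values: 22 + 55 + 99 + 1 + 38 + 15 + 35 + 46 + 71 + 25 + 15 + 61 + 64 = 547
Step 2: Count the number of values: n = 13
Step 3: Mean = sum / n = 547 / 13 = 42.0769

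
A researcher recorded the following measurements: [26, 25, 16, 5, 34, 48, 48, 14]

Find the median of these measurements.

25.5

Step 1: Sort the data in ascending order: [5, 14, 16, 25, 26, 34, 48, 48]
Step 2: The number of values is n = 8.
Step 3: Since n is even, the median is the average of positions 4 and 5:
  Median = (25 + 26) / 2 = 25.5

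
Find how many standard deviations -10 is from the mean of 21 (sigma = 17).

-1.8235

Step 1: Recall the z-score formula: z = (x - mu) / sigma
Step 2: Substitute values: z = (-10 - 21) / 17
Step 3: z = -31 / 17 = -1.8235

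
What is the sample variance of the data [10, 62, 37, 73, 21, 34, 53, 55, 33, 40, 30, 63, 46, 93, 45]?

444.2381

Step 1: Compute the mean: (10 + 62 + 37 + 73 + 21 + 34 + 53 + 55 + 33 + 40 + 30 + 63 + 46 + 93 + 45) / 15 = 46.3333
Step 2: Compute squared deviations from the mean:
  (10 - 46.3333)^2 = 1320.1111
  (62 - 46.3333)^2 = 245.4444
  (37 - 46.3333)^2 = 87.1111
  (73 - 46.3333)^2 = 711.1111
  (21 - 46.3333)^2 = 641.7778
  (34 - 46.3333)^2 = 152.1111
  (53 - 46.3333)^2 = 44.4444
  (55 - 46.3333)^2 = 75.1111
  (33 - 46.3333)^2 = 177.7778
  (40 - 46.3333)^2 = 40.1111
  (30 - 46.3333)^2 = 266.7778
  (63 - 46.3333)^2 = 277.7778
  (46 - 46.3333)^2 = 0.1111
  (93 - 46.3333)^2 = 2177.7778
  (45 - 46.3333)^2 = 1.7778
Step 3: Sum of squared deviations = 6219.3333
Step 4: Sample variance = 6219.3333 / 14 = 444.2381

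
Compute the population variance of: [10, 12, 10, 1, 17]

26.8

Step 1: Compute the mean: (10 + 12 + 10 + 1 + 17) / 5 = 10
Step 2: Compute squared deviations from the mean:
  (10 - 10)^2 = 0
  (12 - 10)^2 = 4
  (10 - 10)^2 = 0
  (1 - 10)^2 = 81
  (17 - 10)^2 = 49
Step 3: Sum of squared deviations = 134
Step 4: Population variance = 134 / 5 = 26.8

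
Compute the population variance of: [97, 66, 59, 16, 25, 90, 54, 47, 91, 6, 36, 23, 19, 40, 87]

861.44

Step 1: Compute the mean: (97 + 66 + 59 + 16 + 25 + 90 + 54 + 47 + 91 + 6 + 36 + 23 + 19 + 40 + 87) / 15 = 50.4
Step 2: Compute squared deviations from the mean:
  (97 - 50.4)^2 = 2171.56
  (66 - 50.4)^2 = 243.36
  (59 - 50.4)^2 = 73.96
  (16 - 50.4)^2 = 1183.36
  (25 - 50.4)^2 = 645.16
  (90 - 50.4)^2 = 1568.16
  (54 - 50.4)^2 = 12.96
  (47 - 50.4)^2 = 11.56
  (91 - 50.4)^2 = 1648.36
  (6 - 50.4)^2 = 1971.36
  (36 - 50.4)^2 = 207.36
  (23 - 50.4)^2 = 750.76
  (19 - 50.4)^2 = 985.96
  (40 - 50.4)^2 = 108.16
  (87 - 50.4)^2 = 1339.56
Step 3: Sum of squared deviations = 12921.6
Step 4: Population variance = 12921.6 / 15 = 861.44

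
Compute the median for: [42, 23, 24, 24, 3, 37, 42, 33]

28.5

Step 1: Sort the data in ascending order: [3, 23, 24, 24, 33, 37, 42, 42]
Step 2: The number of values is n = 8.
Step 3: Since n is even, the median is the average of positions 4 and 5:
  Median = (24 + 33) / 2 = 28.5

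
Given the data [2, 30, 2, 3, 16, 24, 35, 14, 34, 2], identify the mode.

2

Step 1: Count the frequency of each value:
  2: appears 3 time(s)
  3: appears 1 time(s)
  14: appears 1 time(s)
  16: appears 1 time(s)
  24: appears 1 time(s)
  30: appears 1 time(s)
  34: appears 1 time(s)
  35: appears 1 time(s)
Step 2: The value 2 appears most frequently (3 times).
Step 3: Mode = 2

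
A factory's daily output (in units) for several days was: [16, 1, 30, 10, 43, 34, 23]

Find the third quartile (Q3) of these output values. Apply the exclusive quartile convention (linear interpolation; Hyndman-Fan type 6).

34

Step 1: Sort the data: [1, 10, 16, 23, 30, 34, 43]
Step 2: n = 7
Step 3: Using the exclusive quartile method:
  Q1 = 10
  Q2 (median) = 23
  Q3 = 34
  IQR = Q3 - Q1 = 34 - 10 = 24
Step 4: Q3 = 34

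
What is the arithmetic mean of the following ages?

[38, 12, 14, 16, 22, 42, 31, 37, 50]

29.1111

Step 1: Sum all values: 38 + 12 + 14 + 16 + 22 + 42 + 31 + 37 + 50 = 262
Step 2: Count the number of values: n = 9
Step 3: Mean = sum / n = 262 / 9 = 29.1111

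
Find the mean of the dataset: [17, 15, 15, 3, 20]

14

Step 1: Sum all values: 17 + 15 + 15 + 3 + 20 = 70
Step 2: Count the number of values: n = 5
Step 3: Mean = sum / n = 70 / 5 = 14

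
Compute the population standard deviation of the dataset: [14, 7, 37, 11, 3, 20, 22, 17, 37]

11.3039

Step 1: Compute the mean: 18.6667
Step 2: Sum of squared deviations from the mean: 1150
Step 3: Population variance = 1150 / 9 = 127.7778
Step 4: Standard deviation = sqrt(127.7778) = 11.3039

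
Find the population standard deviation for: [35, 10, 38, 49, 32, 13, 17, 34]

12.7965

Step 1: Compute the mean: 28.5
Step 2: Sum of squared deviations from the mean: 1310
Step 3: Population variance = 1310 / 8 = 163.75
Step 4: Standard deviation = sqrt(163.75) = 12.7965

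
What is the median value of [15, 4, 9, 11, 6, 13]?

10

Step 1: Sort the data in ascending order: [4, 6, 9, 11, 13, 15]
Step 2: The number of values is n = 6.
Step 3: Since n is even, the median is the average of positions 3 and 4:
  Median = (9 + 11) / 2 = 10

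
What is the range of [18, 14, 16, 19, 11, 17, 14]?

8

Step 1: Identify the maximum value: max = 19
Step 2: Identify the minimum value: min = 11
Step 3: Range = max - min = 19 - 11 = 8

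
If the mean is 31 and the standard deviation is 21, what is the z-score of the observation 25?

-0.2857

Step 1: Recall the z-score formula: z = (x - mu) / sigma
Step 2: Substitute values: z = (25 - 31) / 21
Step 3: z = -6 / 21 = -0.2857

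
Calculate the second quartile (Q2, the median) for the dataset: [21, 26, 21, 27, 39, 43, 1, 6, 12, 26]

23.5

Step 1: Sort the data: [1, 6, 12, 21, 21, 26, 26, 27, 39, 43]
Step 2: n = 10
Step 3: Q2 is the median. Since n is even, it is the average of the values at positions 5 and 6:
  Q2 = (21 + 26) / 2 = 23.5
Step 4: Q2 = 23.5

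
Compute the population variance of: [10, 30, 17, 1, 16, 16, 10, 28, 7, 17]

71.36

Step 1: Compute the mean: (10 + 30 + 17 + 1 + 16 + 16 + 10 + 28 + 7 + 17) / 10 = 15.2
Step 2: Compute squared deviations from the mean:
  (10 - 15.2)^2 = 27.04
  (30 - 15.2)^2 = 219.04
  (17 - 15.2)^2 = 3.24
  (1 - 15.2)^2 = 201.64
  (16 - 15.2)^2 = 0.64
  (16 - 15.2)^2 = 0.64
  (10 - 15.2)^2 = 27.04
  (28 - 15.2)^2 = 163.84
  (7 - 15.2)^2 = 67.24
  (17 - 15.2)^2 = 3.24
Step 3: Sum of squared deviations = 713.6
Step 4: Population variance = 713.6 / 10 = 71.36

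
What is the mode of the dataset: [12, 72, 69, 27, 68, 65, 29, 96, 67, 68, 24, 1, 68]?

68

Step 1: Count the frequency of each value:
  1: appears 1 time(s)
  12: appears 1 time(s)
  24: appears 1 time(s)
  27: appears 1 time(s)
  29: appears 1 time(s)
  65: appears 1 time(s)
  67: appears 1 time(s)
  68: appears 3 time(s)
  69: appears 1 time(s)
  72: appears 1 time(s)
  96: appears 1 time(s)
Step 2: The value 68 appears most frequently (3 times).
Step 3: Mode = 68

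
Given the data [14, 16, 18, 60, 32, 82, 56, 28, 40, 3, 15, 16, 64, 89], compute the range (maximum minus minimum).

86

Step 1: Identify the maximum value: max = 89
Step 2: Identify the minimum value: min = 3
Step 3: Range = max - min = 89 - 3 = 86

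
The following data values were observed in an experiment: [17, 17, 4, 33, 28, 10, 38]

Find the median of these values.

17

Step 1: Sort the data in ascending order: [4, 10, 17, 17, 28, 33, 38]
Step 2: The number of values is n = 7.
Step 3: Since n is odd, the median is the middle value at position 4: 17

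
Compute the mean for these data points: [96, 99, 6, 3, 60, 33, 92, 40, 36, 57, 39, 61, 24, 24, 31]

46.7333

Step 1: Sum all values: 96 + 99 + 6 + 3 + 60 + 33 + 92 + 40 + 36 + 57 + 39 + 61 + 24 + 24 + 31 = 701
Step 2: Count the number of values: n = 15
Step 3: Mean = sum / n = 701 / 15 = 46.7333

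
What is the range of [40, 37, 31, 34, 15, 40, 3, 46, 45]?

43

Step 1: Identify the maximum value: max = 46
Step 2: Identify the minimum value: min = 3
Step 3: Range = max - min = 46 - 3 = 43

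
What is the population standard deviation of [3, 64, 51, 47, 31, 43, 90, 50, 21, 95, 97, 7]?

30.7529

Step 1: Compute the mean: 49.9167
Step 2: Sum of squared deviations from the mean: 11348.9167
Step 3: Population variance = 11348.9167 / 12 = 945.7431
Step 4: Standard deviation = sqrt(945.7431) = 30.7529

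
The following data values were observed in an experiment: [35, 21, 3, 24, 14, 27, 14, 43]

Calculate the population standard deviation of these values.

11.8632

Step 1: Compute the mean: 22.625
Step 2: Sum of squared deviations from the mean: 1125.875
Step 3: Population variance = 1125.875 / 8 = 140.7344
Step 4: Standard deviation = sqrt(140.7344) = 11.8632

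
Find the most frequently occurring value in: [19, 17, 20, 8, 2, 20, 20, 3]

20

Step 1: Count the frequency of each value:
  2: appears 1 time(s)
  3: appears 1 time(s)
  8: appears 1 time(s)
  17: appears 1 time(s)
  19: appears 1 time(s)
  20: appears 3 time(s)
Step 2: The value 20 appears most frequently (3 times).
Step 3: Mode = 20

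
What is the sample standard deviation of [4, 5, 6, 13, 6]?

3.5637

Step 1: Compute the mean: 6.8
Step 2: Sum of squared deviations from the mean: 50.8
Step 3: Sample variance = 50.8 / 4 = 12.7
Step 4: Standard deviation = sqrt(12.7) = 3.5637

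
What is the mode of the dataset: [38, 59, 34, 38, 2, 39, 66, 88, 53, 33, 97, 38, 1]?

38

Step 1: Count the frequency of each value:
  1: appears 1 time(s)
  2: appears 1 time(s)
  33: appears 1 time(s)
  34: appears 1 time(s)
  38: appears 3 time(s)
  39: appears 1 time(s)
  53: appears 1 time(s)
  59: appears 1 time(s)
  66: appears 1 time(s)
  88: appears 1 time(s)
  97: appears 1 time(s)
Step 2: The value 38 appears most frequently (3 times).
Step 3: Mode = 38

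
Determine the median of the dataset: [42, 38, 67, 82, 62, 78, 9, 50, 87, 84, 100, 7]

64.5

Step 1: Sort the data in ascending order: [7, 9, 38, 42, 50, 62, 67, 78, 82, 84, 87, 100]
Step 2: The number of values is n = 12.
Step 3: Since n is even, the median is the average of positions 6 and 7:
  Median = (62 + 67) / 2 = 64.5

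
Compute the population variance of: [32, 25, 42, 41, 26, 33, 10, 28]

90.2344

Step 1: Compute the mean: (32 + 25 + 42 + 41 + 26 + 33 + 10 + 28) / 8 = 29.625
Step 2: Compute squared deviations from the mean:
  (32 - 29.625)^2 = 5.6406
  (25 - 29.625)^2 = 21.3906
  (42 - 29.625)^2 = 153.1406
  (41 - 29.625)^2 = 129.3906
  (26 - 29.625)^2 = 13.1406
  (33 - 29.625)^2 = 11.3906
  (10 - 29.625)^2 = 385.1406
  (28 - 29.625)^2 = 2.6406
Step 3: Sum of squared deviations = 721.875
Step 4: Population variance = 721.875 / 8 = 90.2344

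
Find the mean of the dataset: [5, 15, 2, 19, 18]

11.8

Step 1: Sum all values: 5 + 15 + 2 + 19 + 18 = 59
Step 2: Count the number of values: n = 5
Step 3: Mean = sum / n = 59 / 5 = 11.8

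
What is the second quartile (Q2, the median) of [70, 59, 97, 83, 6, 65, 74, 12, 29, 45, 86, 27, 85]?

65

Step 1: Sort the data: [6, 12, 27, 29, 45, 59, 65, 70, 74, 83, 85, 86, 97]
Step 2: n = 13
Step 3: Q2 is the median. Since n is odd, it is the middle value at position 7: 65
Step 4: Q2 = 65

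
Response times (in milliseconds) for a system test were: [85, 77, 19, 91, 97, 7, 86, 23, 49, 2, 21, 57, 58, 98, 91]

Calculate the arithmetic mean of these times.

57.4

Step 1: Sum all values: 85 + 77 + 19 + 91 + 97 + 7 + 86 + 23 + 49 + 2 + 21 + 57 + 58 + 98 + 91 = 861
Step 2: Count the number of values: n = 15
Step 3: Mean = sum / n = 861 / 15 = 57.4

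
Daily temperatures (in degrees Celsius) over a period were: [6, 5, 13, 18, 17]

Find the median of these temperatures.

13

Step 1: Sort the data in ascending order: [5, 6, 13, 17, 18]
Step 2: The number of values is n = 5.
Step 3: Since n is odd, the median is the middle value at position 3: 13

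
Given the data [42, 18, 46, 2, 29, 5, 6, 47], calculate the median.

23.5

Step 1: Sort the data in ascending order: [2, 5, 6, 18, 29, 42, 46, 47]
Step 2: The number of values is n = 8.
Step 3: Since n is even, the median is the average of positions 4 and 5:
  Median = (18 + 29) / 2 = 23.5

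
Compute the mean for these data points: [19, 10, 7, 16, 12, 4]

11.3333

Step 1: Sum all values: 19 + 10 + 7 + 16 + 12 + 4 = 68
Step 2: Count the number of values: n = 6
Step 3: Mean = sum / n = 68 / 6 = 11.3333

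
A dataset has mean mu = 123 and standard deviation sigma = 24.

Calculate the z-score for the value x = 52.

-2.9583

Step 1: Recall the z-score formula: z = (x - mu) / sigma
Step 2: Substitute values: z = (52 - 123) / 24
Step 3: z = -71 / 24 = -2.9583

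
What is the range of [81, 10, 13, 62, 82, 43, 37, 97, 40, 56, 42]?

87

Step 1: Identify the maximum value: max = 97
Step 2: Identify the minimum value: min = 10
Step 3: Range = max - min = 97 - 10 = 87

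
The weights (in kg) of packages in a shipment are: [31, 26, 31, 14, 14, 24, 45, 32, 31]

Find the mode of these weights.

31

Step 1: Count the frequency of each value:
  14: appears 2 time(s)
  24: appears 1 time(s)
  26: appears 1 time(s)
  31: appears 3 time(s)
  32: appears 1 time(s)
  45: appears 1 time(s)
Step 2: The value 31 appears most frequently (3 times).
Step 3: Mode = 31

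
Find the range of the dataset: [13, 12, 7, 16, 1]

15

Step 1: Identify the maximum value: max = 16
Step 2: Identify the minimum value: min = 1
Step 3: Range = max - min = 16 - 1 = 15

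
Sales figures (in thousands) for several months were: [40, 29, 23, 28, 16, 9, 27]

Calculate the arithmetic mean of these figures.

24.5714

Step 1: Sum all values: 40 + 29 + 23 + 28 + 16 + 9 + 27 = 172
Step 2: Count the number of values: n = 7
Step 3: Mean = sum / n = 172 / 7 = 24.5714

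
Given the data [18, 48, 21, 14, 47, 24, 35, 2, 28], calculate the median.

24

Step 1: Sort the data in ascending order: [2, 14, 18, 21, 24, 28, 35, 47, 48]
Step 2: The number of values is n = 9.
Step 3: Since n is odd, the median is the middle value at position 5: 24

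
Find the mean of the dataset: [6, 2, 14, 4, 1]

5.4

Step 1: Sum all values: 6 + 2 + 14 + 4 + 1 = 27
Step 2: Count the number of values: n = 5
Step 3: Mean = sum / n = 27 / 5 = 5.4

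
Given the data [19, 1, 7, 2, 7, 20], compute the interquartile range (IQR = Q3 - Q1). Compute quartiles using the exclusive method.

17.5

Step 1: Sort the data: [1, 2, 7, 7, 19, 20]
Step 2: n = 6
Step 3: Using the exclusive quartile method:
  Q1 = 1.75
  Q2 (median) = 7
  Q3 = 19.25
  IQR = Q3 - Q1 = 19.25 - 1.75 = 17.5
Step 4: IQR = 17.5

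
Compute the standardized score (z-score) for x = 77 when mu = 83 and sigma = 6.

-1

Step 1: Recall the z-score formula: z = (x - mu) / sigma
Step 2: Substitute values: z = (77 - 83) / 6
Step 3: z = -6 / 6 = -1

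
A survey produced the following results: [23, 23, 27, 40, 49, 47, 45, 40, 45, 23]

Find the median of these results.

40

Step 1: Sort the data in ascending order: [23, 23, 23, 27, 40, 40, 45, 45, 47, 49]
Step 2: The number of values is n = 10.
Step 3: Since n is even, the median is the average of positions 5 and 6:
  Median = (40 + 40) / 2 = 40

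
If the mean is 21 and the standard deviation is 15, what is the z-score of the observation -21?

-2.8

Step 1: Recall the z-score formula: z = (x - mu) / sigma
Step 2: Substitute values: z = (-21 - 21) / 15
Step 3: z = -42 / 15 = -2.8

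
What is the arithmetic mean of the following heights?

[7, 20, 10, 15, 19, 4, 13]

12.5714

Step 1: Sum all values: 7 + 20 + 10 + 15 + 19 + 4 + 13 = 88
Step 2: Count the number of values: n = 7
Step 3: Mean = sum / n = 88 / 7 = 12.5714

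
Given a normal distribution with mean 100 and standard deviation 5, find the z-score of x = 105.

1

Step 1: Recall the z-score formula: z = (x - mu) / sigma
Step 2: Substitute values: z = (105 - 100) / 5
Step 3: z = 5 / 5 = 1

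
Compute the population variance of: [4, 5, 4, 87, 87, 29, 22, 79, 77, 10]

1246.84

Step 1: Compute the mean: (4 + 5 + 4 + 87 + 87 + 29 + 22 + 79 + 77 + 10) / 10 = 40.4
Step 2: Compute squared deviations from the mean:
  (4 - 40.4)^2 = 1324.96
  (5 - 40.4)^2 = 1253.16
  (4 - 40.4)^2 = 1324.96
  (87 - 40.4)^2 = 2171.56
  (87 - 40.4)^2 = 2171.56
  (29 - 40.4)^2 = 129.96
  (22 - 40.4)^2 = 338.56
  (79 - 40.4)^2 = 1489.96
  (77 - 40.4)^2 = 1339.56
  (10 - 40.4)^2 = 924.16
Step 3: Sum of squared deviations = 12468.4
Step 4: Population variance = 12468.4 / 10 = 1246.84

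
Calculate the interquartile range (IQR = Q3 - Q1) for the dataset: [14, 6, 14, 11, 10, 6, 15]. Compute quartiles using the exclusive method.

8

Step 1: Sort the data: [6, 6, 10, 11, 14, 14, 15]
Step 2: n = 7
Step 3: Using the exclusive quartile method:
  Q1 = 6
  Q2 (median) = 11
  Q3 = 14
  IQR = Q3 - Q1 = 14 - 6 = 8
Step 4: IQR = 8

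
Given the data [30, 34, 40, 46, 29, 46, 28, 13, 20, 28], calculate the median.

29.5

Step 1: Sort the data in ascending order: [13, 20, 28, 28, 29, 30, 34, 40, 46, 46]
Step 2: The number of values is n = 10.
Step 3: Since n is even, the median is the average of positions 5 and 6:
  Median = (29 + 30) / 2 = 29.5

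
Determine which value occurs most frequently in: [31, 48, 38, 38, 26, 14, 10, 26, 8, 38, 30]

38

Step 1: Count the frequency of each value:
  8: appears 1 time(s)
  10: appears 1 time(s)
  14: appears 1 time(s)
  26: appears 2 time(s)
  30: appears 1 time(s)
  31: appears 1 time(s)
  38: appears 3 time(s)
  48: appears 1 time(s)
Step 2: The value 38 appears most frequently (3 times).
Step 3: Mode = 38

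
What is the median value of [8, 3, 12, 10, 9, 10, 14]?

10

Step 1: Sort the data in ascending order: [3, 8, 9, 10, 10, 12, 14]
Step 2: The number of values is n = 7.
Step 3: Since n is odd, the median is the middle value at position 4: 10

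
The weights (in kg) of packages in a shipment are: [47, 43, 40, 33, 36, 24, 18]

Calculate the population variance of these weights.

92.2449

Step 1: Compute the mean: (47 + 43 + 40 + 33 + 36 + 24 + 18) / 7 = 34.4286
Step 2: Compute squared deviations from the mean:
  (47 - 34.4286)^2 = 158.0408
  (43 - 34.4286)^2 = 73.4694
  (40 - 34.4286)^2 = 31.0408
  (33 - 34.4286)^2 = 2.0408
  (36 - 34.4286)^2 = 2.4694
  (24 - 34.4286)^2 = 108.7551
  (18 - 34.4286)^2 = 269.898
Step 3: Sum of squared deviations = 645.7143
Step 4: Population variance = 645.7143 / 7 = 92.2449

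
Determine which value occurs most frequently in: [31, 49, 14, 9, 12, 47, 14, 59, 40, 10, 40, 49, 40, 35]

40

Step 1: Count the frequency of each value:
  9: appears 1 time(s)
  10: appears 1 time(s)
  12: appears 1 time(s)
  14: appears 2 time(s)
  31: appears 1 time(s)
  35: appears 1 time(s)
  40: appears 3 time(s)
  47: appears 1 time(s)
  49: appears 2 time(s)
  59: appears 1 time(s)
Step 2: The value 40 appears most frequently (3 times).
Step 3: Mode = 40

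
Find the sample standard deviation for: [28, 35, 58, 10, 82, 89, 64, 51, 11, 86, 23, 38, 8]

29.1886

Step 1: Compute the mean: 44.8462
Step 2: Sum of squared deviations from the mean: 10223.6923
Step 3: Sample variance = 10223.6923 / 12 = 851.9744
Step 4: Standard deviation = sqrt(851.9744) = 29.1886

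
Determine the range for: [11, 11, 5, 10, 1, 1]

10

Step 1: Identify the maximum value: max = 11
Step 2: Identify the minimum value: min = 1
Step 3: Range = max - min = 11 - 1 = 10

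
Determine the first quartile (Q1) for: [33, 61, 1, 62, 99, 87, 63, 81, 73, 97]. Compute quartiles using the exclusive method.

54

Step 1: Sort the data: [1, 33, 61, 62, 63, 73, 81, 87, 97, 99]
Step 2: n = 10
Step 3: Using the exclusive quartile method:
  Q1 = 54
  Q2 (median) = 68
  Q3 = 89.5
  IQR = Q3 - Q1 = 89.5 - 54 = 35.5
Step 4: Q1 = 54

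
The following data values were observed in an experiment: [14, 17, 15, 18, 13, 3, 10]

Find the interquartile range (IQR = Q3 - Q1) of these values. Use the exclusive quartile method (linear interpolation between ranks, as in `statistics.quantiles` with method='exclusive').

7

Step 1: Sort the data: [3, 10, 13, 14, 15, 17, 18]
Step 2: n = 7
Step 3: Using the exclusive quartile method:
  Q1 = 10
  Q2 (median) = 14
  Q3 = 17
  IQR = Q3 - Q1 = 17 - 10 = 7
Step 4: IQR = 7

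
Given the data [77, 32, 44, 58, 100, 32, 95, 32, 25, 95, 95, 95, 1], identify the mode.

95

Step 1: Count the frequency of each value:
  1: appears 1 time(s)
  25: appears 1 time(s)
  32: appears 3 time(s)
  44: appears 1 time(s)
  58: appears 1 time(s)
  77: appears 1 time(s)
  95: appears 4 time(s)
  100: appears 1 time(s)
Step 2: The value 95 appears most frequently (4 times).
Step 3: Mode = 95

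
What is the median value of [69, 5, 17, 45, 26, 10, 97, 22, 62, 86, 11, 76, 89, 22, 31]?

31

Step 1: Sort the data in ascending order: [5, 10, 11, 17, 22, 22, 26, 31, 45, 62, 69, 76, 86, 89, 97]
Step 2: The number of values is n = 15.
Step 3: Since n is odd, the median is the middle value at position 8: 31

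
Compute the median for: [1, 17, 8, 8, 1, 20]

8

Step 1: Sort the data in ascending order: [1, 1, 8, 8, 17, 20]
Step 2: The number of values is n = 6.
Step 3: Since n is even, the median is the average of positions 3 and 4:
  Median = (8 + 8) / 2 = 8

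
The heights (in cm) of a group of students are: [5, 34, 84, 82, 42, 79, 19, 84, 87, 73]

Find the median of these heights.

76

Step 1: Sort the data in ascending order: [5, 19, 34, 42, 73, 79, 82, 84, 84, 87]
Step 2: The number of values is n = 10.
Step 3: Since n is even, the median is the average of positions 5 and 6:
  Median = (73 + 79) / 2 = 76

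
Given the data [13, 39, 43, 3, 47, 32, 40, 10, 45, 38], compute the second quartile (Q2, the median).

38.5

Step 1: Sort the data: [3, 10, 13, 32, 38, 39, 40, 43, 45, 47]
Step 2: n = 10
Step 3: Q2 is the median. Since n is even, it is the average of the values at positions 5 and 6:
  Q2 = (38 + 39) / 2 = 38.5
Step 4: Q2 = 38.5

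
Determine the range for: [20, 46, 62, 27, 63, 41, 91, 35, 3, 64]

88

Step 1: Identify the maximum value: max = 91
Step 2: Identify the minimum value: min = 3
Step 3: Range = max - min = 91 - 3 = 88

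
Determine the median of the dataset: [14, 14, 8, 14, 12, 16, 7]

14

Step 1: Sort the data in ascending order: [7, 8, 12, 14, 14, 14, 16]
Step 2: The number of values is n = 7.
Step 3: Since n is odd, the median is the middle value at position 4: 14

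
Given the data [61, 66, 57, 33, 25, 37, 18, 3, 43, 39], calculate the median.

38

Step 1: Sort the data in ascending order: [3, 18, 25, 33, 37, 39, 43, 57, 61, 66]
Step 2: The number of values is n = 10.
Step 3: Since n is even, the median is the average of positions 5 and 6:
  Median = (37 + 39) / 2 = 38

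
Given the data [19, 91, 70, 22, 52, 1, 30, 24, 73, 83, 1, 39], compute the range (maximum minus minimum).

90

Step 1: Identify the maximum value: max = 91
Step 2: Identify the minimum value: min = 1
Step 3: Range = max - min = 91 - 1 = 90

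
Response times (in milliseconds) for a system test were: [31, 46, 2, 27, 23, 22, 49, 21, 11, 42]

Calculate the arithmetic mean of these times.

27.4

Step 1: Sum all values: 31 + 46 + 2 + 27 + 23 + 22 + 49 + 21 + 11 + 42 = 274
Step 2: Count the number of values: n = 10
Step 3: Mean = sum / n = 274 / 10 = 27.4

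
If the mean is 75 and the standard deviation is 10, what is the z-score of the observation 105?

3

Step 1: Recall the z-score formula: z = (x - mu) / sigma
Step 2: Substitute values: z = (105 - 75) / 10
Step 3: z = 30 / 10 = 3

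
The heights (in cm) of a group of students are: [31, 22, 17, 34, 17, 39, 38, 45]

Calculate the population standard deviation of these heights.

9.9239

Step 1: Compute the mean: 30.375
Step 2: Sum of squared deviations from the mean: 787.875
Step 3: Population variance = 787.875 / 8 = 98.4844
Step 4: Standard deviation = sqrt(98.4844) = 9.9239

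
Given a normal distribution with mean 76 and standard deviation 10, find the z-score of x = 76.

0

Step 1: Recall the z-score formula: z = (x - mu) / sigma
Step 2: Substitute values: z = (76 - 76) / 10
Step 3: z = 0 / 10 = 0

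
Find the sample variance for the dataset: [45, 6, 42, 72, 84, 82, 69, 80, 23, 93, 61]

760.8182

Step 1: Compute the mean: (45 + 6 + 42 + 72 + 84 + 82 + 69 + 80 + 23 + 93 + 61) / 11 = 59.7273
Step 2: Compute squared deviations from the mean:
  (45 - 59.7273)^2 = 216.8926
  (6 - 59.7273)^2 = 2886.6198
  (42 - 59.7273)^2 = 314.2562
  (72 - 59.7273)^2 = 150.6198
  (84 - 59.7273)^2 = 589.1653
  (82 - 59.7273)^2 = 496.0744
  (69 - 59.7273)^2 = 85.9835
  (80 - 59.7273)^2 = 410.9835
  (23 - 59.7273)^2 = 1348.8926
  (93 - 59.7273)^2 = 1107.0744
  (61 - 59.7273)^2 = 1.6198
Step 3: Sum of squared deviations = 7608.1818
Step 4: Sample variance = 7608.1818 / 10 = 760.8182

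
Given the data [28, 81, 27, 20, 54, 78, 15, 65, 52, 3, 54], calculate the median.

52

Step 1: Sort the data in ascending order: [3, 15, 20, 27, 28, 52, 54, 54, 65, 78, 81]
Step 2: The number of values is n = 11.
Step 3: Since n is odd, the median is the middle value at position 6: 52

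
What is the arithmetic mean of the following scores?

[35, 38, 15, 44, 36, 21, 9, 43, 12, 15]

26.8

Step 1: Sum all values: 35 + 38 + 15 + 44 + 36 + 21 + 9 + 43 + 12 + 15 = 268
Step 2: Count the number of values: n = 10
Step 3: Mean = sum / n = 268 / 10 = 26.8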